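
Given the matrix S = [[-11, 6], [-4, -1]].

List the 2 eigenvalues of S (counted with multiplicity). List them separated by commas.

det(S - μI) = (-11 - μ)(-1 - μ) - (6)·(-4) = μ^2 + 12μ + 35.
This factors as (μ + 7)·(μ + 5) = 0.
Eigenvalues: -7, -5.

-7, -5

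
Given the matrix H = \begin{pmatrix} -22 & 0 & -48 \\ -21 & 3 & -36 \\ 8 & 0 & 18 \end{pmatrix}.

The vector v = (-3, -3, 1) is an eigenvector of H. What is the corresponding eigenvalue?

Compute Hv: H·(-3, -3, 1) = (18, 18, -6).
Since Hv = λv, compare component 1: 18 = λ·-3, so λ = -6.

-6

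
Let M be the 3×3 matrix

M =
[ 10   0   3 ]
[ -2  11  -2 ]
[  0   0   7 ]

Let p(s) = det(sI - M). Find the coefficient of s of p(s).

p(s) = s^3 - 28s^2 + 257s - 770.
The coefficient of s is 257.

257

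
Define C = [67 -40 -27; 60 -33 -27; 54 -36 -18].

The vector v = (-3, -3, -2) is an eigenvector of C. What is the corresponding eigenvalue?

Compute Cv: C·(-3, -3, -2) = (-27, -27, -18).
Since Cv = λv, compare component 1: -27 = λ·-3, so λ = 9.

9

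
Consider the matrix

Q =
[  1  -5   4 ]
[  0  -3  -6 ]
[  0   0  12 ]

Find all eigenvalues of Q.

Q is upper triangular, so its eigenvalues are the diagonal entries.
Diagonal: 1, -3, 12.

-3, 1, 12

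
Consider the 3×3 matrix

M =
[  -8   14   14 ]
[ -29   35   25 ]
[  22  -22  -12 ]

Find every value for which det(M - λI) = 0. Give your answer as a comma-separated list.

-1, 6, 10

Compute the characteristic polynomial p(μ) = det(μI - M).
Cofactor expansion gives p(μ) = μ^3 - 15μ^2 + 44μ + 60.
Since p(10) = 0, μ = 10 is a root.
Dividing by (μ - 10) leaves μ^2 - 5μ - 6.
The quadratic factors as (μ + 1)·(μ - 6).
Eigenvalues: -1, 6, 10.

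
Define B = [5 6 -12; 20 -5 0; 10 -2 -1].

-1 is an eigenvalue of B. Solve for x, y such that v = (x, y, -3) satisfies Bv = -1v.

-1, -5

We need (B + 1I)v = 0.
B + 1I = [[6, 6, -12], [20, -4, 0], [10, -2, 0]].
Row 1: (6)·x + (6)·y + (-12)·-3 = 0
Row 2: (20)·x + (-4)·y + (0)·-3 = 0
Row 3: (10)·x + (-2)·y + (0)·-3 = 0
Solving gives x = -1, y = -5.
Check: B·(-1, -5, -3) = (1, 5, 3) = -1·(-1, -5, -3).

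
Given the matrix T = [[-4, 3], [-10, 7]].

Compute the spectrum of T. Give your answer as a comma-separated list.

1, 2

det(T - lambda·I) = (-4 - lambda)(7 - lambda) - (3)·(-10) = lambda^2 - 3·lambda + 2.
This factors as (lambda - 1)·(lambda - 2) = 0.
Eigenvalues: 1, 2.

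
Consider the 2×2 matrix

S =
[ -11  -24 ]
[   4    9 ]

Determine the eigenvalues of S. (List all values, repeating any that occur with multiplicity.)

-3, 1

det(S - λI) = (-11 - λ)(9 - λ) - (-24)·(4) = λ^2 + 2λ - 3.
This factors as (λ + 3)·(λ - 1) = 0.
Eigenvalues: -3, 1.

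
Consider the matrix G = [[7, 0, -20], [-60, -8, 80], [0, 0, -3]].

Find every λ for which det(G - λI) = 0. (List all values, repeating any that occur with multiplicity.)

Set up det(λI - G) = 0.
Expanding the 3×3 determinant: p(λ) = λ^3 + 4λ^2 - 53λ - 168.
Try λ = -3: p(-3) = 0, so -3 is a root.
Factor out (λ + 3): p(λ) = (λ + 3)·(λ^2 + λ - 56).
The quadratic factors as (λ + 8)·(λ - 7).
Eigenvalues: -8, -3, 7.

-8, -3, 7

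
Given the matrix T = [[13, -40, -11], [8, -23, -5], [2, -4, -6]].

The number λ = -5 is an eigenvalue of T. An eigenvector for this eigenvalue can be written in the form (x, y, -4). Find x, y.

We need (T + 5I)v = 0.
T + 5I = [[18, -40, -11], [8, -18, -5], [2, -4, -1]].
Row 1: (18)·x + (-40)·y + (-11)·-4 = 0
Row 2: (8)·x + (-18)·y + (-5)·-4 = 0
Row 3: (2)·x + (-4)·y + (-1)·-4 = 0
Solving gives x = 2, y = 2.
Check: T·(2, 2, -4) = (-10, -10, 20) = -5·(2, 2, -4).

2, 2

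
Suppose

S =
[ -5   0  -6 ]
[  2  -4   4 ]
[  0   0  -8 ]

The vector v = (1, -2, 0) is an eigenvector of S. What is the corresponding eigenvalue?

-5

Compute Sv: S·(1, -2, 0) = (-5, 10, 0).
Since Sv = λv, compare component 1: -5 = λ·1, so λ = -5.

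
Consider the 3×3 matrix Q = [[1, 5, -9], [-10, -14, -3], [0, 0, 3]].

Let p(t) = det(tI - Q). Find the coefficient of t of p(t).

p(t) = t^3 + 10t^2 - 3t - 108.
The coefficient of t is -3.

-3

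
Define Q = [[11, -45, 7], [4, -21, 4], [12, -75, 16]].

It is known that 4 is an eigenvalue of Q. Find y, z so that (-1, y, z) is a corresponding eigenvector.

0, 1

We need (Q - 4I)v = 0.
Q - 4I = [[7, -45, 7], [4, -25, 4], [12, -75, 12]].
Row 1: (7)·-1 + (-45)·y + (7)·z = 0
Row 2: (4)·-1 + (-25)·y + (4)·z = 0
Row 3: (12)·-1 + (-75)·y + (12)·z = 0
Solving gives y = 0, z = 1.
Check: Q·(-1, 0, 1) = (-4, 0, 4) = 4·(-1, 0, 1).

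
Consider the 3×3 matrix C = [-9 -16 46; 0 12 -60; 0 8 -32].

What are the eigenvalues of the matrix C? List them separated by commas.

-12, -9, -8

Set up det(tI - C) = 0.
Expanding along the first row, p(t) = t^3 + 29t^2 + 276t + 864.
Rational-root test: t = -9 gives p(-9) = 0.
Dividing by (t + 9) leaves t^2 + 20t + 96.
The quadratic factors as (t + 12)·(t + 8).
Eigenvalues: -12, -9, -8.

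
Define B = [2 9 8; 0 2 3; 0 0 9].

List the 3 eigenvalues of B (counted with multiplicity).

2, 2, 9

B is upper triangular, so its eigenvalues are the diagonal entries.
Diagonal: 2, 2, 9.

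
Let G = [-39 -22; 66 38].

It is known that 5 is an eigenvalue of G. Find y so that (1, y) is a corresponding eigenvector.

-2

We need (G - 5I)v = 0.
G - 5I = [[-44, -22], [66, 33]].
Row 1: (-44)·1 + (-22)·y = 0
Row 2: (66)·1 + (33)·y = 0
Solving gives y = -2.
Check: G·(1, -2) = (5, -10) = 5·(1, -2).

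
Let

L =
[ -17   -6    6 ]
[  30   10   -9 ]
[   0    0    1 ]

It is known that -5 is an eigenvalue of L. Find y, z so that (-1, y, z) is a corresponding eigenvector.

2, 0

We need (L + 5I)v = 0.
L + 5I = [[-12, -6, 6], [30, 15, -9], [0, 0, 6]].
Row 1: (-12)·-1 + (-6)·y + (6)·z = 0
Row 2: (30)·-1 + (15)·y + (-9)·z = 0
Row 3: (0)·-1 + (0)·y + (6)·z = 0
Solving gives y = 2, z = 0.
Check: L·(-1, 2, 0) = (5, -10, 0) = -5·(-1, 2, 0).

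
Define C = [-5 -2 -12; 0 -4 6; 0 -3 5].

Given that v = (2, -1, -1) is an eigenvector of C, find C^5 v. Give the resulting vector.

(64, -32, -32)

First find the eigenvalue: Cv = (4, -2, -2) = 2·(2, -1, -1), so λ = 2.
Then C^5 v = λ^5·v = 2^5·(2, -1, -1) = 32·(2, -1, -1) = (64, -32, -32).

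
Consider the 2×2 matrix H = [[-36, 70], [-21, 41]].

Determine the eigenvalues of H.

det(H - tI) = (-36 - t)(41 - t) - (70)·(-21) = t^2 - 5t - 6.
This factors as (t + 1)·(t - 6) = 0.
Eigenvalues: -1, 6.

-1, 6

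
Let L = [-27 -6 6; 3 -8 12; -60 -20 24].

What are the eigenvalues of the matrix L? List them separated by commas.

-9, -6, 4

The characteristic polynomial is p(r) = det(rI - L).
Cofactor expansion gives p(r) = r^3 + 11r^2 - 6r - 216.
Since p(4) = 0, r = 4 is a root.
Dividing by (r - 4) leaves r^2 + 15r + 54.
The quadratic factors as (r + 9)·(r + 6).
Eigenvalues: -9, -6, 4.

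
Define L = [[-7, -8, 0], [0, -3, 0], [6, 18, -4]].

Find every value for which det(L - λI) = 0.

Set up det(λI - L) = 0.
Expanding the 3×3 determinant: p(λ) = λ^3 + 14λ^2 + 61λ + 84.
Rational-root test: λ = -4 gives p(-4) = 0.
Factor out (λ + 4): p(λ) = (λ + 4)·(λ^2 + 10λ + 21).
The quadratic factors as (λ + 7)·(λ + 3).
Eigenvalues: -7, -4, -3.

-7, -4, -3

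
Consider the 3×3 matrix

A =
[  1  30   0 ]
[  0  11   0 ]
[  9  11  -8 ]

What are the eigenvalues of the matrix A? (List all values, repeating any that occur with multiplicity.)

-8, 1, 11

Set up det(λI - A) = 0.
Cofactor expansion gives p(λ) = λ^3 - 4λ^2 - 85λ + 88.
Rational-root test: λ = 1 gives p(1) = 0.
Dividing by (λ - 1) leaves λ^2 - 3λ - 88.
The quadratic factors as (λ + 8)·(λ - 11).
Eigenvalues: -8, 1, 11.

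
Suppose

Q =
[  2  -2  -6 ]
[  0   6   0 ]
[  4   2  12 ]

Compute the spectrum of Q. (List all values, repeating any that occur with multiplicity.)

6, 6, 8

Compute the characteristic polynomial p(lambda) = det(lambda·I - Q).
Cofactor expansion gives p(lambda) = lambda^3 - 20·lambda^2 + 132·lambda - 288.
Try lambda = 8: p(8) = 0, so 8 is a root.
Dividing by (lambda - 8) leaves lambda^2 - 12·lambda + 36.
The quadratic factor is (lambda - 6)^2.
Eigenvalues: 6, 6, 8.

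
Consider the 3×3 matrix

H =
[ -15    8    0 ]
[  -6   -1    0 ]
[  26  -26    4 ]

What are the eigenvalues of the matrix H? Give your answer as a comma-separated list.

-9, -7, 4

Compute the characteristic polynomial p(λ) = det(λI - H).
Expanding along the first row, p(λ) = λ^3 + 12λ^2 - λ - 252.
Since p(-9) = 0, λ = -9 is a root.
Factor out (λ + 9): p(λ) = (λ + 9)·(λ^2 + 3λ - 28).
The quadratic factors as (λ + 7)·(λ - 4).
Eigenvalues: -9, -7, 4.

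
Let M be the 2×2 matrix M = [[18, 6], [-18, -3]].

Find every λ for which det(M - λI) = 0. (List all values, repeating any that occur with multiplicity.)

6, 9

det(M - λI) = (18 - λ)(-3 - λ) - (6)·(-18) = λ^2 - 15λ + 54.
This factors as (λ - 6)·(λ - 9) = 0.
Eigenvalues: 6, 9.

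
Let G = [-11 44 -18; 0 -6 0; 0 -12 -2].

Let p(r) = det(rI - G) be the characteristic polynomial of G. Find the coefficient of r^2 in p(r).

The coefficient of r^2 of det(rI - G) is −trace(G).
trace(G) = (-11) + (-6) + (-2) = -19, so the coefficient is 19.

19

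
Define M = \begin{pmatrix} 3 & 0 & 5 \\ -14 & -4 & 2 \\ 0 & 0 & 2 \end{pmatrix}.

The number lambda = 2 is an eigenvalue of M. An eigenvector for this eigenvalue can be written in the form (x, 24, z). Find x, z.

We need (M - 2I)v = 0.
M - 2I = [[1, 0, 5], [-14, -6, 2], [0, 0, 0]].
Row 1: (1)·x + (0)·24 + (5)·z = 0
Row 2: (-14)·x + (-6)·24 + (2)·z = 0
Row 3: (0)·x + (0)·24 + (0)·z = 0
Solving gives x = -10, z = 2.
Check: M·(-10, 24, 2) = (-20, 48, 4) = 2·(-10, 24, 2).

-10, 2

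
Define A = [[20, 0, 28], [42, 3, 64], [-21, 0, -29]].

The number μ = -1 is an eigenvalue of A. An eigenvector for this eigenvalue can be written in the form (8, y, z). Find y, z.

12, -6

We need (A + 1I)v = 0.
A + 1I = [[21, 0, 28], [42, 4, 64], [-21, 0, -28]].
Row 1: (21)·8 + (0)·y + (28)·z = 0
Row 2: (42)·8 + (4)·y + (64)·z = 0
Row 3: (-21)·8 + (0)·y + (-28)·z = 0
Solving gives y = 12, z = -6.
Check: A·(8, 12, -6) = (-8, -12, 6) = -1·(8, 12, -6).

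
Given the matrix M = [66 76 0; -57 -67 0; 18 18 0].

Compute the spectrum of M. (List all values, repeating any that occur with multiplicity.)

The characteristic polynomial is p(μ) = det(μI - M).
Expanding the 3×3 determinant: p(μ) = μ^3 + μ^2 - 90μ.
Since p(0) = 0, μ = 0 is a root.
Factor out μ: p(μ) = μ·(μ^2 + μ - 90).
The quadratic factors as (μ + 10)·(μ - 9).
Eigenvalues: -10, 0, 9.

-10, 0, 9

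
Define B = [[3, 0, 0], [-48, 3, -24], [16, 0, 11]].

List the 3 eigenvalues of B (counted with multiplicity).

3, 3, 11

The characteristic polynomial is p(t) = det(tI - B).
Cofactor expansion gives p(t) = t^3 - 17t^2 + 75t - 99.
Since p(3) = 0, t = 3 is a root.
Dividing by (t - 3) leaves t^2 - 14t + 33.
The quadratic factors as (t - 3)·(t - 11).
Eigenvalues: 3, 3, 11.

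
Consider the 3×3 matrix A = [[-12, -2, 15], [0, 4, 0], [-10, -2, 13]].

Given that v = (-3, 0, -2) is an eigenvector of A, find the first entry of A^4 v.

First find the eigenvalue: Av = (6, 0, 4) = -2·(-3, 0, -2), so λ = -2.
Then A^4 v = λ^4·v = (-2)^4·(-3, 0, -2) = 16·(-3, 0, -2) = (-48, 0, -32).

-48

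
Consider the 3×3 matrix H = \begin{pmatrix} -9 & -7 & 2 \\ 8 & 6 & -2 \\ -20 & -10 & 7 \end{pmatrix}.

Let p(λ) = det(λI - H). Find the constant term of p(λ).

p(λ) = λ^3 - 4λ^2 + λ + 6.
The constant term is 6.

6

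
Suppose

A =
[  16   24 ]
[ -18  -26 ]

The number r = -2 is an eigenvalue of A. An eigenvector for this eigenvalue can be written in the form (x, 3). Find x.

We need (A + 2I)v = 0.
A + 2I = [[18, 24], [-18, -24]].
Row 1: (18)·x + (24)·3 = 0
Row 2: (-18)·x + (-24)·3 = 0
Solving gives x = -4.
Check: A·(-4, 3) = (8, -6) = -2·(-4, 3).

-4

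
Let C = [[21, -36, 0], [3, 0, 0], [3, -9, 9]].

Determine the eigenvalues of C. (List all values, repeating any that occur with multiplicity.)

9, 9, 12

Set up det(λI - C) = 0.
Expanding the 3×3 determinant: p(λ) = λ^3 - 30λ^2 + 297λ - 972.
Since p(9) = 0, λ = 9 is a root.
Factor out (λ - 9): p(λ) = (λ - 9)·(λ^2 - 21λ + 108).
The quadratic factors as (λ - 9)·(λ - 12).
Eigenvalues: 9, 9, 12.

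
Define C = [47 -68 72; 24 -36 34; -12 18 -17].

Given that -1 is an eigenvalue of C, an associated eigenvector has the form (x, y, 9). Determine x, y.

We need (C + 1I)v = 0.
C + 1I = [[48, -68, 72], [24, -35, 34], [-12, 18, -16]].
Row 1: (48)·x + (-68)·y + (72)·9 = 0
Row 2: (24)·x + (-35)·y + (34)·9 = 0
Row 3: (-12)·x + (18)·y + (-16)·9 = 0
Solving gives x = -39, y = -18.
Check: C·(-39, -18, 9) = (39, 18, -9) = -1·(-39, -18, 9).

-39, -18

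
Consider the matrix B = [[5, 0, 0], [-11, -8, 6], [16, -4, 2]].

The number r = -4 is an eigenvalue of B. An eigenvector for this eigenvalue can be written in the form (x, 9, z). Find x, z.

We need (B + 4I)v = 0.
B + 4I = [[9, 0, 0], [-11, -4, 6], [16, -4, 6]].
Row 1: (9)·x + (0)·9 + (0)·z = 0
Row 2: (-11)·x + (-4)·9 + (6)·z = 0
Row 3: (16)·x + (-4)·9 + (6)·z = 0
Solving gives x = 0, z = 6.
Check: B·(0, 9, 6) = (0, -36, -24) = -4·(0, 9, 6).

0, 6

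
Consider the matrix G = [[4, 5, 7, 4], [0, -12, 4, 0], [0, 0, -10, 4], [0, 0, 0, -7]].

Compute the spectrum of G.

-12, -10, -7, 4

G is upper triangular, so its eigenvalues are the diagonal entries.
Diagonal: 4, -12, -10, -7.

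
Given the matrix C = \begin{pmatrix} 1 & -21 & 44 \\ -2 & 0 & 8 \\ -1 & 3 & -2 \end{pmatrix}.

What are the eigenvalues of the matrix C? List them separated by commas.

Set up det(lambda·I - C) = 0.
Expanding along the first row, p(lambda) = lambda^3 + lambda^2 - 24·lambda + 36.
Since p(2) = 0, lambda = 2 is a root.
Dividing by (lambda - 2) leaves lambda^2 + 3·lambda - 18.
The quadratic factors as (lambda + 6)·(lambda - 3).
Eigenvalues: -6, 2, 3.

-6, 2, 3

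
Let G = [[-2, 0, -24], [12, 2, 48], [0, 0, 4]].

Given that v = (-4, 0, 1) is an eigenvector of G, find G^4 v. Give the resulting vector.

First find the eigenvalue: Gv = (-16, 0, 4) = 4·(-4, 0, 1), so λ = 4.
Then G^4 v = λ^4·v = 4^4·(-4, 0, 1) = 256·(-4, 0, 1) = (-1024, 0, 256).

(-1024, 0, 256)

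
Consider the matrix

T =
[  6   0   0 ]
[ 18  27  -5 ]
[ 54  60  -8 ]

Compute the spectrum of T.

Compute the characteristic polynomial p(t) = det(tI - T).
Expanding along the first row, p(t) = t^3 - 25t^2 + 198t - 504.
Rational-root test: t = 12 gives p(12) = 0.
Factor out (t - 12): p(t) = (t - 12)·(t^2 - 13t + 42).
The quadratic factors as (t - 6)·(t - 7).
Eigenvalues: 6, 7, 12.

6, 7, 12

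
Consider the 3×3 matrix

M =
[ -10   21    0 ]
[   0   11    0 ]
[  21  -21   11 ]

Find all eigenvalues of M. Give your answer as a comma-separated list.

-10, 11, 11

The characteristic polynomial is p(t) = det(tI - M).
Expanding the 3×3 determinant: p(t) = t^3 - 12t^2 - 99t + 1210.
Rational-root test: t = 11 gives p(11) = 0.
Factor out (t - 11): p(t) = (t - 11)·(t^2 - t - 110).
The quadratic factors as (t + 10)·(t - 11).
Eigenvalues: -10, 11, 11.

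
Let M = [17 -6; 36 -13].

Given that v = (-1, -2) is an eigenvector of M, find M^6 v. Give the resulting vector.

First find the eigenvalue: Mv = (-5, -10) = 5·(-1, -2), so λ = 5.
Then M^6 v = λ^6·v = 5^6·(-1, -2) = 15625·(-1, -2) = (-15625, -31250).

(-15625, -31250)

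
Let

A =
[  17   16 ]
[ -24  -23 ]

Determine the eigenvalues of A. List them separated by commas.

-7, 1

det(A - lambda·I) = (17 - lambda)(-23 - lambda) - (16)·(-24) = lambda^2 + 6·lambda - 7.
This factors as (lambda + 7)·(lambda - 1) = 0.
Eigenvalues: -7, 1.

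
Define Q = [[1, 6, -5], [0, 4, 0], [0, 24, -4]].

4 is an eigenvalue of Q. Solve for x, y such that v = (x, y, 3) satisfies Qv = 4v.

-3, 1

We need (Q - 4I)v = 0.
Q - 4I = [[-3, 6, -5], [0, 0, 0], [0, 24, -8]].
Row 1: (-3)·x + (6)·y + (-5)·3 = 0
Row 2: (0)·x + (0)·y + (0)·3 = 0
Row 3: (0)·x + (24)·y + (-8)·3 = 0
Solving gives x = -3, y = 1.
Check: Q·(-3, 1, 3) = (-12, 4, 12) = 4·(-3, 1, 3).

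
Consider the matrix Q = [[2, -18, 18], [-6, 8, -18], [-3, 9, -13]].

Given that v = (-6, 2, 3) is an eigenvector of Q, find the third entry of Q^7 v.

-3

First find the eigenvalue: Qv = (6, -2, -3) = -1·(-6, 2, 3), so λ = -1.
Then Q^7 v = λ^7·v = (-1)^7·(-6, 2, 3) = -1·(-6, 2, 3) = (6, -2, -3).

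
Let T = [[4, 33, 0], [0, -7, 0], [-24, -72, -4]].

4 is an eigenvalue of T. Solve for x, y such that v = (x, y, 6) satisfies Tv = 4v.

We need (T - 4I)v = 0.
T - 4I = [[0, 33, 0], [0, -11, 0], [-24, -72, -8]].
Row 1: (0)·x + (33)·y + (0)·6 = 0
Row 2: (0)·x + (-11)·y + (0)·6 = 0
Row 3: (-24)·x + (-72)·y + (-8)·6 = 0
Solving gives x = -2, y = 0.
Check: T·(-2, 0, 6) = (-8, 0, 24) = 4·(-2, 0, 6).

-2, 0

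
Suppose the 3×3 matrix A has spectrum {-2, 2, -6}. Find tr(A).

-6

trace(A) is the sum of the eigenvalues: (-2) + (2) + (-6) = -6.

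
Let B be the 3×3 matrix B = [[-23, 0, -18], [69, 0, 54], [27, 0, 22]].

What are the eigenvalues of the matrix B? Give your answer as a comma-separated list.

-5, 0, 4

Set up det(rI - B) = 0.
Cofactor expansion gives p(r) = r^3 + r^2 - 20r.
Try r = -5: p(-5) = 0, so -5 is a root.
Factor out (r + 5): p(r) = (r + 5)·(r^2 - 4r).
The quadratic factors as r·(r - 4).
Eigenvalues: -5, 0, 4.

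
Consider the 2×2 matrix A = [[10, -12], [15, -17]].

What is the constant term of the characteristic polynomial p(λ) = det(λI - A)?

p(0) = det(0·I − A) = det(−A) = (−1)^2·det(A).
det(A) = 10, so p(0) = 10.

10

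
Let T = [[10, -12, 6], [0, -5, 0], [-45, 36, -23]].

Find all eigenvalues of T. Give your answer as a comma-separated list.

The characteristic polynomial is p(t) = det(tI - T).
Expanding along the first row, p(t) = t^3 + 18t^2 + 105t + 200.
Try t = -8: p(-8) = 0, so -8 is a root.
Dividing by (t + 8) leaves t^2 + 10t + 25.
The quadratic factor is (t + 5)^2.
Eigenvalues: -8, -5, -5.

-8, -5, -5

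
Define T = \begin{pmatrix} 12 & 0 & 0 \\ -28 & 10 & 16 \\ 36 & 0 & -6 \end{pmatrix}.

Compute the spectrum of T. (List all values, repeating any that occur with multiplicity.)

The characteristic polynomial is p(s) = det(sI - T).
Cofactor expansion gives p(s) = s^3 - 16s^2 - 12s + 720.
Rational-root test: s = 10 gives p(10) = 0.
Factor out (s - 10): p(s) = (s - 10)·(s^2 - 6s - 72).
The quadratic factors as (s + 6)·(s - 12).
Eigenvalues: -6, 10, 12.

-6, 10, 12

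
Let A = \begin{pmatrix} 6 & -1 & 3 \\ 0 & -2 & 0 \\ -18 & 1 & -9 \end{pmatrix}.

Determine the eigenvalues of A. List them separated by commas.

The characteristic polynomial is p(r) = det(rI - A).
Expanding along the first row, p(r) = r^3 + 5r^2 + 6r.
Rational-root test: r = -3 gives p(-3) = 0.
Factor out (r + 3): p(r) = (r + 3)·(r^2 + 2r).
The quadratic factors as (r + 2)·r.
Eigenvalues: -3, -2, 0.

-3, -2, 0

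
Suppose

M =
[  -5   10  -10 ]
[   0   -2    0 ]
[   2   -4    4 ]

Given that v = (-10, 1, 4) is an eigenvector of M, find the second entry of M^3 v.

First find the eigenvalue: Mv = (20, -2, -8) = -2·(-10, 1, 4), so λ = -2.
Then M^3 v = λ^3·v = (-2)^3·(-10, 1, 4) = -8·(-10, 1, 4) = (80, -8, -32).

-8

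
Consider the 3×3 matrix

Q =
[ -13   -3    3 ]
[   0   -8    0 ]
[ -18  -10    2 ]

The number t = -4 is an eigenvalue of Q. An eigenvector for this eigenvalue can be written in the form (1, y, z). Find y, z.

0, 3

We need (Q + 4I)v = 0.
Q + 4I = [[-9, -3, 3], [0, -4, 0], [-18, -10, 6]].
Row 1: (-9)·1 + (-3)·y + (3)·z = 0
Row 2: (0)·1 + (-4)·y + (0)·z = 0
Row 3: (-18)·1 + (-10)·y + (6)·z = 0
Solving gives y = 0, z = 3.
Check: Q·(1, 0, 3) = (-4, 0, -12) = -4·(1, 0, 3).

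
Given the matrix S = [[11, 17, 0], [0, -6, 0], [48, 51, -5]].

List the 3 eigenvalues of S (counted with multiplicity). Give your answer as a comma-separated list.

Compute the characteristic polynomial p(lambda) = det(lambda·I - S).
Expanding along the first row, p(lambda) = lambda^3 - 91·lambda - 330.
Rational-root test: lambda = 11 gives p(11) = 0.
Factor out (lambda - 11): p(lambda) = (lambda - 11)·(lambda^2 + 11·lambda + 30).
The quadratic factors as (lambda + 6)·(lambda + 5).
Eigenvalues: -6, -5, 11.

-6, -5, 11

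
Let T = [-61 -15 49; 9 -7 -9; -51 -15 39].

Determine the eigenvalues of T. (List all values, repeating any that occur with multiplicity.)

Set up det(λI - T) = 0.
Expanding along the first row, p(λ) = λ^3 + 29λ^2 + 274λ + 840.
Rational-root test: λ = -10 gives p(-10) = 0.
Dividing by (λ + 10) leaves λ^2 + 19λ + 84.
The quadratic factors as (λ + 12)·(λ + 7).
Eigenvalues: -12, -10, -7.

-12, -10, -7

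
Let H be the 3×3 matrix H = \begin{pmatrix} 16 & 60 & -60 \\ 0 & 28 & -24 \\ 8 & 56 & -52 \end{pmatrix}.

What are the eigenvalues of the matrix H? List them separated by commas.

The characteristic polynomial is p(λ) = det(λI - H).
Cofactor expansion gives p(λ) = λ^3 + 8λ^2 - 16λ - 128.
Rational-root test: λ = -4 gives p(-4) = 0.
Dividing by (λ + 4) leaves λ^2 + 4λ - 32.
The quadratic factors as (λ + 8)·(λ - 4).
Eigenvalues: -8, -4, 4.

-8, -4, 4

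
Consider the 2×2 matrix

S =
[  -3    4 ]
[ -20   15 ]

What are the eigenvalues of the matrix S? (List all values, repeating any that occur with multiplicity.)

det(S - sI) = (-3 - s)(15 - s) - (4)·(-20) = s^2 - 12s + 35.
This factors as (s - 5)·(s - 7) = 0.
Eigenvalues: 5, 7.

5, 7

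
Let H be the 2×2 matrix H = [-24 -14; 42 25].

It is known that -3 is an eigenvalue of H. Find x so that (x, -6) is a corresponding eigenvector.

4

We need (H + 3I)v = 0.
H + 3I = [[-21, -14], [42, 28]].
Row 1: (-21)·x + (-14)·-6 = 0
Row 2: (42)·x + (28)·-6 = 0
Solving gives x = 4.
Check: H·(4, -6) = (-12, 18) = -3·(4, -6).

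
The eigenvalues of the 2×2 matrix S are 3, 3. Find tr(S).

trace(S) is the sum of the eigenvalues: (3) + (3) = 6.

6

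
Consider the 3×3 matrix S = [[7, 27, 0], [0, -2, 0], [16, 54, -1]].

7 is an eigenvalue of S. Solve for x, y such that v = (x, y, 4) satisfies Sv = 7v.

2, 0

We need (S - 7I)v = 0.
S - 7I = [[0, 27, 0], [0, -9, 0], [16, 54, -8]].
Row 1: (0)·x + (27)·y + (0)·4 = 0
Row 2: (0)·x + (-9)·y + (0)·4 = 0
Row 3: (16)·x + (54)·y + (-8)·4 = 0
Solving gives x = 2, y = 0.
Check: S·(2, 0, 4) = (14, 0, 28) = 7·(2, 0, 4).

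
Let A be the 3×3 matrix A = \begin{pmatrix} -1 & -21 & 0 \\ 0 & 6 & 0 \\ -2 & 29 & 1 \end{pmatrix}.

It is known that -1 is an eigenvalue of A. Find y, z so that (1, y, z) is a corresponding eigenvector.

We need (A + 1I)v = 0.
A + 1I = [[0, -21, 0], [0, 7, 0], [-2, 29, 2]].
Row 1: (0)·1 + (-21)·y + (0)·z = 0
Row 2: (0)·1 + (7)·y + (0)·z = 0
Row 3: (-2)·1 + (29)·y + (2)·z = 0
Solving gives y = 0, z = 1.
Check: A·(1, 0, 1) = (-1, 0, -1) = -1·(1, 0, 1).

0, 1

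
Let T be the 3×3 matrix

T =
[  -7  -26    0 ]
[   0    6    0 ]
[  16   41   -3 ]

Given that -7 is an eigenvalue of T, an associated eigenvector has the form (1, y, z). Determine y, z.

We need (T + 7I)v = 0.
T + 7I = [[0, -26, 0], [0, 13, 0], [16, 41, 4]].
Row 1: (0)·1 + (-26)·y + (0)·z = 0
Row 2: (0)·1 + (13)·y + (0)·z = 0
Row 3: (16)·1 + (41)·y + (4)·z = 0
Solving gives y = 0, z = -4.
Check: T·(1, 0, -4) = (-7, 0, 28) = -7·(1, 0, -4).

0, -4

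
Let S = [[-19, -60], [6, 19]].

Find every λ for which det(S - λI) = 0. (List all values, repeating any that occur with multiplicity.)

det(S - λI) = (-19 - λ)(19 - λ) - (-60)·(6) = λ^2 - 1.
This factors as (λ + 1)·(λ - 1) = 0.
Eigenvalues: -1, 1.

-1, 1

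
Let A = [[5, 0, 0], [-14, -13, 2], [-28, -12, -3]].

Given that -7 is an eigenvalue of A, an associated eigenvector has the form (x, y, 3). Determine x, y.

We need (A + 7I)v = 0.
A + 7I = [[12, 0, 0], [-14, -6, 2], [-28, -12, 4]].
Row 1: (12)·x + (0)·y + (0)·3 = 0
Row 2: (-14)·x + (-6)·y + (2)·3 = 0
Row 3: (-28)·x + (-12)·y + (4)·3 = 0
Solving gives x = 0, y = 1.
Check: A·(0, 1, 3) = (0, -7, -21) = -7·(0, 1, 3).

0, 1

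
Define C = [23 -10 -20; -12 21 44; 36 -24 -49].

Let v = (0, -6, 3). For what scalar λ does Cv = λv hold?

-1

Compute Cv: C·(0, -6, 3) = (0, 6, -3).
Since Cv = λv, compare component 2: 6 = λ·-6, so λ = -1.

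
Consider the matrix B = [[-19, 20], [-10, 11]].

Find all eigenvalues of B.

det(B - sI) = (-19 - s)(11 - s) - (20)·(-10) = s^2 + 8s - 9.
This factors as (s + 9)·(s - 1) = 0.
Eigenvalues: -9, 1.

-9, 1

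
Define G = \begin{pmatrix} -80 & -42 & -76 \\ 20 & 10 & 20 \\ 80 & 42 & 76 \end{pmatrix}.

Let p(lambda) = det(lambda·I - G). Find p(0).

0

p(0) = det(0·I − G) = det(−G) = (−1)^3·det(G).
det(G) = 0, so p(0) = 0.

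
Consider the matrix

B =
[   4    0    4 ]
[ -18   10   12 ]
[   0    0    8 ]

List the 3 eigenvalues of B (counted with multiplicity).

The characteristic polynomial is p(t) = det(tI - B).
Expanding the 3×3 determinant: p(t) = t^3 - 22t^2 + 152t - 320.
Since p(10) = 0, t = 10 is a root.
Factor out (t - 10): p(t) = (t - 10)·(t^2 - 12t + 32).
The quadratic factors as (t - 4)·(t - 8).
Eigenvalues: 4, 8, 10.

4, 8, 10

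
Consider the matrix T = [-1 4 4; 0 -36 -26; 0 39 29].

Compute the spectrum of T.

-10, -1, 3

Set up det(sI - T) = 0.
Cofactor expansion gives p(s) = s^3 + 8s^2 - 23s - 30.
Rational-root test: s = -10 gives p(-10) = 0.
Dividing by (s + 10) leaves s^2 - 2s - 3.
The quadratic factors as (s + 1)·(s - 3).
Eigenvalues: -10, -1, 3.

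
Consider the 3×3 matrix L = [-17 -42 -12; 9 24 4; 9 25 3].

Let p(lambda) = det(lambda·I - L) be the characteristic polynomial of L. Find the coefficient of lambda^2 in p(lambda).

-10

The coefficient of lambda^2 of det(lambda·I - L) is −trace(L).
trace(L) = (-17) + (24) + (3) = 10, so the coefficient is -10.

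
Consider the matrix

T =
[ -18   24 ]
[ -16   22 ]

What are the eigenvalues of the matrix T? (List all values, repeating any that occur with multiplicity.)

det(T - lambda·I) = (-18 - lambda)(22 - lambda) - (24)·(-16) = lambda^2 - 4·lambda - 12.
This factors as (lambda + 2)·(lambda - 6) = 0.
Eigenvalues: -2, 6.

-2, 6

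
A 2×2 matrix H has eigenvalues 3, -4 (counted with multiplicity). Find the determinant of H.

-12

det(H) is the product of the eigenvalues: (3) · (-4) = -12.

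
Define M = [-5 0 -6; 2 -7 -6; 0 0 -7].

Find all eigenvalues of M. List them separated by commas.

-7, -7, -5

Set up det(λI - M) = 0.
Cofactor expansion gives p(λ) = λ^3 + 19λ^2 + 119λ + 245.
Since p(-7) = 0, λ = -7 is a root.
Dividing by (λ + 7) leaves λ^2 + 12λ + 35.
The quadratic factors as (λ + 7)·(λ + 5).
Eigenvalues: -7, -7, -5.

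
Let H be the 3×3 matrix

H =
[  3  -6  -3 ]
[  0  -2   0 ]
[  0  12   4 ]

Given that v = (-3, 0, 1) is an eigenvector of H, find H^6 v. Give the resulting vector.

First find the eigenvalue: Hv = (-12, 0, 4) = 4·(-3, 0, 1), so λ = 4.
Then H^6 v = λ^6·v = 4^6·(-3, 0, 1) = 4096·(-3, 0, 1) = (-12288, 0, 4096).

(-12288, 0, 4096)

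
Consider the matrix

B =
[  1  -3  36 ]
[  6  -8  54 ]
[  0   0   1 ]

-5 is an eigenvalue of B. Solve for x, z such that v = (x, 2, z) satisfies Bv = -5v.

1, 0

We need (B + 5I)v = 0.
B + 5I = [[6, -3, 36], [6, -3, 54], [0, 0, 6]].
Row 1: (6)·x + (-3)·2 + (36)·z = 0
Row 2: (6)·x + (-3)·2 + (54)·z = 0
Row 3: (0)·x + (0)·2 + (6)·z = 0
Solving gives x = 1, z = 0.
Check: B·(1, 2, 0) = (-5, -10, 0) = -5·(1, 2, 0).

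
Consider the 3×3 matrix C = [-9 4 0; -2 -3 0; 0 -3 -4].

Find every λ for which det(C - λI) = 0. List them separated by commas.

-7, -5, -4

The characteristic polynomial is p(μ) = det(μI - C).
Expanding the 3×3 determinant: p(μ) = μ^3 + 16μ^2 + 83μ + 140.
Rational-root test: μ = -4 gives p(-4) = 0.
Factor out (μ + 4): p(μ) = (μ + 4)·(μ^2 + 12μ + 35).
The quadratic factors as (μ + 7)·(μ + 5).
Eigenvalues: -7, -5, -4.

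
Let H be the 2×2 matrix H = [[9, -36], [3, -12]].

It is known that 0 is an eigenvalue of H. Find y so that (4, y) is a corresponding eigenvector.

We need (H)v = 0.
H = [[9, -36], [3, -12]].
Row 1: (9)·4 + (-36)·y = 0
Row 2: (3)·4 + (-12)·y = 0
Solving gives y = 1.
Check: H·(4, 1) = (0, 0) = 0·(4, 1).

1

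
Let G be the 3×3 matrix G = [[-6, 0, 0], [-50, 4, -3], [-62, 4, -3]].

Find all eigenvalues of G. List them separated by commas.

-6, 0, 1

Compute the characteristic polynomial p(t) = det(tI - G).
Cofactor expansion gives p(t) = t^3 + 5t^2 - 6t.
Rational-root test: t = 0 gives p(0) = 0.
Dividing by t leaves t^2 + 5t - 6.
The quadratic factors as (t + 6)·(t - 1).
Eigenvalues: -6, 0, 1.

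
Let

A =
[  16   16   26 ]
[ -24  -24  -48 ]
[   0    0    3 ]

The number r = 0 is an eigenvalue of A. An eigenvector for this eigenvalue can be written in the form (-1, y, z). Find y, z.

1, 0

We need (A)v = 0.
A = [[16, 16, 26], [-24, -24, -48], [0, 0, 3]].
Row 1: (16)·-1 + (16)·y + (26)·z = 0
Row 2: (-24)·-1 + (-24)·y + (-48)·z = 0
Row 3: (0)·-1 + (0)·y + (3)·z = 0
Solving gives y = 1, z = 0.
Check: A·(-1, 1, 0) = (0, 0, 0) = 0·(-1, 1, 0).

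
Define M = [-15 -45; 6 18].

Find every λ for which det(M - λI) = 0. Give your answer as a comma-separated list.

det(M - rI) = (-15 - r)(18 - r) - (-45)·(6) = r^2 - 3r.
This factors as r·(r - 3) = 0.
Eigenvalues: 0, 3.

0, 3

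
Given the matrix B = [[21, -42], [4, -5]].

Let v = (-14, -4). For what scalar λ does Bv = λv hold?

Compute Bv: B·(-14, -4) = (-126, -36).
Since Bv = λv, compare component 1: -126 = λ·-14, so λ = 9.

9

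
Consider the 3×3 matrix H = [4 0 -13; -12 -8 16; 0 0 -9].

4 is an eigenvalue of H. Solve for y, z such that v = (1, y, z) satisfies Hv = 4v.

-1, 0

We need (H - 4I)v = 0.
H - 4I = [[0, 0, -13], [-12, -12, 16], [0, 0, -13]].
Row 1: (0)·1 + (0)·y + (-13)·z = 0
Row 2: (-12)·1 + (-12)·y + (16)·z = 0
Row 3: (0)·1 + (0)·y + (-13)·z = 0
Solving gives y = -1, z = 0.
Check: H·(1, -1, 0) = (4, -4, 0) = 4·(1, -1, 0).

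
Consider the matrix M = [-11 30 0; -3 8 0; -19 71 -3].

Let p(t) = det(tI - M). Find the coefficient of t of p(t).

p(t) = t^3 + 6t^2 + 11t + 6.
The coefficient of t is 11.

11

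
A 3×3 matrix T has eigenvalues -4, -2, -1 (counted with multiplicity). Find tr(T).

-7

trace(T) is the sum of the eigenvalues: (-4) + (-2) + (-1) = -7.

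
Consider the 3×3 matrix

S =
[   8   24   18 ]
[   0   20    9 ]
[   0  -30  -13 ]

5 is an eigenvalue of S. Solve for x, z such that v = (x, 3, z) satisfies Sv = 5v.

6, -5

We need (S - 5I)v = 0.
S - 5I = [[3, 24, 18], [0, 15, 9], [0, -30, -18]].
Row 1: (3)·x + (24)·3 + (18)·z = 0
Row 2: (0)·x + (15)·3 + (9)·z = 0
Row 3: (0)·x + (-30)·3 + (-18)·z = 0
Solving gives x = 6, z = -5.
Check: S·(6, 3, -5) = (30, 15, -25) = 5·(6, 3, -5).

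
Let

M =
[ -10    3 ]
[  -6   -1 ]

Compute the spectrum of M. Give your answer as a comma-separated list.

det(M - rI) = (-10 - r)(-1 - r) - (3)·(-6) = r^2 + 11r + 28.
This factors as (r + 7)·(r + 4) = 0.
Eigenvalues: -7, -4.

-7, -4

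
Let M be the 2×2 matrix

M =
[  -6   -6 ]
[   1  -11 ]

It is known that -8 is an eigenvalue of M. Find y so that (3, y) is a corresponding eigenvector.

We need (M + 8I)v = 0.
M + 8I = [[2, -6], [1, -3]].
Row 1: (2)·3 + (-6)·y = 0
Row 2: (1)·3 + (-3)·y = 0
Solving gives y = 1.
Check: M·(3, 1) = (-24, -8) = -8·(3, 1).

1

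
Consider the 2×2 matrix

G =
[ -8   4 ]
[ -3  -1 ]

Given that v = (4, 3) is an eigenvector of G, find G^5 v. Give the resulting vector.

(-12500, -9375)

First find the eigenvalue: Gv = (-20, -15) = -5·(4, 3), so λ = -5.
Then G^5 v = λ^5·v = (-5)^5·(4, 3) = -3125·(4, 3) = (-12500, -9375).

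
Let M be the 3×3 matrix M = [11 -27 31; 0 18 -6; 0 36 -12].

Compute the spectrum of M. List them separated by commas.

0, 6, 11

The characteristic polynomial is p(r) = det(rI - M).
Cofactor expansion gives p(r) = r^3 - 17r^2 + 66r.
Since p(6) = 0, r = 6 is a root.
Factor out (r - 6): p(r) = (r - 6)·(r^2 - 11r).
The quadratic factors as r·(r - 11).
Eigenvalues: 0, 6, 11.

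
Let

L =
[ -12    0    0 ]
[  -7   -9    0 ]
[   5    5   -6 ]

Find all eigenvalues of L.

-12, -9, -6

L is lower triangular, so its eigenvalues are the diagonal entries.
Diagonal: -12, -9, -6.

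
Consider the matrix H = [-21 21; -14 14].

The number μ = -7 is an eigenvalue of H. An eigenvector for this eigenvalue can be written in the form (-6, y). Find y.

We need (H + 7I)v = 0.
H + 7I = [[-14, 21], [-14, 21]].
Row 1: (-14)·-6 + (21)·y = 0
Row 2: (-14)·-6 + (21)·y = 0
Solving gives y = -4.
Check: H·(-6, -4) = (42, 28) = -7·(-6, -4).

-4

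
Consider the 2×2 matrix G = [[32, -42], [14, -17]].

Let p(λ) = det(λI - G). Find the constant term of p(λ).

p(λ) = λ^2 - 15λ + 44.
The constant term is 44.

44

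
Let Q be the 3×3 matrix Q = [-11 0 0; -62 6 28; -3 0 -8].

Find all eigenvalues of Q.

-11, -8, 6

The characteristic polynomial is p(t) = det(tI - Q).
Expanding the 3×3 determinant: p(t) = t^3 + 13t^2 - 26t - 528.
Rational-root test: t = 6 gives p(6) = 0.
Factor out (t - 6): p(t) = (t - 6)·(t^2 + 19t + 88).
The quadratic factors as (t + 11)·(t + 8).
Eigenvalues: -11, -8, 6.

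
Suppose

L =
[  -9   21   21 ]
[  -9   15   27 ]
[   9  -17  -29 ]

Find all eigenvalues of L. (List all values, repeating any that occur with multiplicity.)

Compute the characteristic polynomial p(t) = det(tI - L).
Expanding along the first row, p(t) = t^3 + 23t^2 + 150t + 216.
Rational-root test: t = -2 gives p(-2) = 0.
Dividing by (t + 2) leaves t^2 + 21t + 108.
The quadratic factors as (t + 12)·(t + 9).
Eigenvalues: -12, -9, -2.

-12, -9, -2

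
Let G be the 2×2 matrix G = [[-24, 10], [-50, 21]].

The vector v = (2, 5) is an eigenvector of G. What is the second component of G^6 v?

5

First find the eigenvalue: Gv = (2, 5) = 1·(2, 5), so λ = 1.
Then G^6 v = λ^6·v = 1^6·(2, 5) = 1·(2, 5) = (2, 5).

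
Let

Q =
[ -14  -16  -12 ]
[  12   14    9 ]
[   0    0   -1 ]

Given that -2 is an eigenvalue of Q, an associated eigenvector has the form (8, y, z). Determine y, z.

-6, 0

We need (Q + 2I)v = 0.
Q + 2I = [[-12, -16, -12], [12, 16, 9], [0, 0, 1]].
Row 1: (-12)·8 + (-16)·y + (-12)·z = 0
Row 2: (12)·8 + (16)·y + (9)·z = 0
Row 3: (0)·8 + (0)·y + (1)·z = 0
Solving gives y = -6, z = 0.
Check: Q·(8, -6, 0) = (-16, 12, 0) = -2·(8, -6, 0).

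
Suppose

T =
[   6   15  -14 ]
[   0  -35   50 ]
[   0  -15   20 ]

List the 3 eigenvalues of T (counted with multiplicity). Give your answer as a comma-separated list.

-10, -5, 6

Compute the characteristic polynomial p(r) = det(rI - T).
Expanding along the first row, p(r) = r^3 + 9r^2 - 40r - 300.
Since p(6) = 0, r = 6 is a root.
Factor out (r - 6): p(r) = (r - 6)·(r^2 + 15r + 50).
The quadratic factors as (r + 10)·(r + 5).
Eigenvalues: -10, -5, 6.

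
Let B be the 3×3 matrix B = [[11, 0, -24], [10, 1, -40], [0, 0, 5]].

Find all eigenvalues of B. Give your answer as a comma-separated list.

Set up det(lambda·I - B) = 0.
Expanding the 3×3 determinant: p(lambda) = lambda^3 - 17·lambda^2 + 71·lambda - 55.
Since p(5) = 0, lambda = 5 is a root.
Dividing by (lambda - 5) leaves lambda^2 - 12·lambda + 11.
The quadratic factors as (lambda - 1)·(lambda - 11).
Eigenvalues: 1, 5, 11.

1, 5, 11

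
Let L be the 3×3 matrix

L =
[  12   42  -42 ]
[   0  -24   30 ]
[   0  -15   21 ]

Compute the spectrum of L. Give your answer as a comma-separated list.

The characteristic polynomial is p(s) = det(sI - L).
Expanding the 3×3 determinant: p(s) = s^3 - 9s^2 - 90s + 648.
Rational-root test: s = 6 gives p(6) = 0.
Dividing by (s - 6) leaves s^2 - 3s - 108.
The quadratic factors as (s + 9)·(s - 12).
Eigenvalues: -9, 6, 12.

-9, 6, 12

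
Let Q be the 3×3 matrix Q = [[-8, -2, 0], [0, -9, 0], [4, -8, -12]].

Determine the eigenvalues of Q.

The characteristic polynomial is p(s) = det(sI - Q).
Expanding the 3×3 determinant: p(s) = s^3 + 29s^2 + 276s + 864.
Rational-root test: s = -9 gives p(-9) = 0.
Dividing by (s + 9) leaves s^2 + 20s + 96.
The quadratic factors as (s + 12)·(s + 8).
Eigenvalues: -12, -9, -8.

-12, -9, -8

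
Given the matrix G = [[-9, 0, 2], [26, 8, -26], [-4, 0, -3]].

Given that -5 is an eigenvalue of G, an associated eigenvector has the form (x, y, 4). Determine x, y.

We need (G + 5I)v = 0.
G + 5I = [[-4, 0, 2], [26, 13, -26], [-4, 0, 2]].
Row 1: (-4)·x + (0)·y + (2)·4 = 0
Row 2: (26)·x + (13)·y + (-26)·4 = 0
Row 3: (-4)·x + (0)·y + (2)·4 = 0
Solving gives x = 2, y = 4.
Check: G·(2, 4, 4) = (-10, -20, -20) = -5·(2, 4, 4).

2, 4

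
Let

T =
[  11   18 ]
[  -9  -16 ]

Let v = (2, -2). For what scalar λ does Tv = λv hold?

-7

Compute Tv: T·(2, -2) = (-14, 14).
Since Tv = λv, compare component 1: -14 = λ·2, so λ = -7.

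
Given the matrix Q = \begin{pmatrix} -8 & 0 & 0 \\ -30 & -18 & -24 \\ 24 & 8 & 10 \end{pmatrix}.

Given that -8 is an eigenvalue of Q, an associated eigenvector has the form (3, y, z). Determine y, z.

We need (Q + 8I)v = 0.
Q + 8I = [[0, 0, 0], [-30, -10, -24], [24, 8, 18]].
Row 1: (0)·3 + (0)·y + (0)·z = 0
Row 2: (-30)·3 + (-10)·y + (-24)·z = 0
Row 3: (24)·3 + (8)·y + (18)·z = 0
Solving gives y = -9, z = 0.
Check: Q·(3, -9, 0) = (-24, 72, 0) = -8·(3, -9, 0).

-9, 0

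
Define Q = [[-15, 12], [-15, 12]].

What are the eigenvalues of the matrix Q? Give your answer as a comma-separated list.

-3, 0

det(Q - rI) = (-15 - r)(12 - r) - (12)·(-15) = r^2 + 3r.
This factors as (r + 3)·r = 0.
Eigenvalues: -3, 0.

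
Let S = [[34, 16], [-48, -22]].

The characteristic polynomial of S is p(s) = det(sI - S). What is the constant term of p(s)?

20

p(s) = s^2 - 12s + 20.
The constant term is 20.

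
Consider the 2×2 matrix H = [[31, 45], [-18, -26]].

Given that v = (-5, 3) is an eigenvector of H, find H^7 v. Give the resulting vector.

First find the eigenvalue: Hv = (-20, 12) = 4·(-5, 3), so λ = 4.
Then H^7 v = λ^7·v = 4^7·(-5, 3) = 16384·(-5, 3) = (-81920, 49152).

(-81920, 49152)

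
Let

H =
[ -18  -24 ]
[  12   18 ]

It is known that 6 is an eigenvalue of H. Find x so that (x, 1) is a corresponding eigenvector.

We need (H - 6I)v = 0.
H - 6I = [[-24, -24], [12, 12]].
Row 1: (-24)·x + (-24)·1 = 0
Row 2: (12)·x + (12)·1 = 0
Solving gives x = -1.
Check: H·(-1, 1) = (-6, 6) = 6·(-1, 1).

-1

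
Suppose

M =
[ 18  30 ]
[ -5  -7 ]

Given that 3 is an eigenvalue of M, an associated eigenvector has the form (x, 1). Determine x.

-2

We need (M - 3I)v = 0.
M - 3I = [[15, 30], [-5, -10]].
Row 1: (15)·x + (30)·1 = 0
Row 2: (-5)·x + (-10)·1 = 0
Solving gives x = -2.
Check: M·(-2, 1) = (-6, 3) = 3·(-2, 1).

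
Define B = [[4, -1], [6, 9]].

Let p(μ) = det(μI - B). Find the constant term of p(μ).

42

p(μ) = μ^2 - 13μ + 42.
The constant term is 42.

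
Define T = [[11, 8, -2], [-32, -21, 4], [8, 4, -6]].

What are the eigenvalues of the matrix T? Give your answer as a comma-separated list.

-6, -5, -5

Set up det(tI - T) = 0.
Expanding along the first row, p(t) = t^3 + 16t^2 + 85t + 150.
Rational-root test: t = -5 gives p(-5) = 0.
Factor out (t + 5): p(t) = (t + 5)·(t^2 + 11t + 30).
The quadratic factors as (t + 6)·(t + 5).
Eigenvalues: -6, -5, -5.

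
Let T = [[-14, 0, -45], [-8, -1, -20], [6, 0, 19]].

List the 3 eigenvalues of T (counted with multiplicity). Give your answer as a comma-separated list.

Compute the characteristic polynomial p(μ) = det(μI - T).
Cofactor expansion gives p(μ) = μ^3 - 4μ^2 - μ + 4.
Try μ = -1: p(-1) = 0, so -1 is a root.
Dividing by (μ + 1) leaves μ^2 - 5μ + 4.
The quadratic factors as (μ - 1)·(μ - 4).
Eigenvalues: -1, 1, 4.

-1, 1, 4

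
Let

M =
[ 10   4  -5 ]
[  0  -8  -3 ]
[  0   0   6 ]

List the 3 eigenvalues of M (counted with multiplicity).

M is upper triangular, so its eigenvalues are the diagonal entries.
Diagonal: 10, -8, 6.

-8, 6, 10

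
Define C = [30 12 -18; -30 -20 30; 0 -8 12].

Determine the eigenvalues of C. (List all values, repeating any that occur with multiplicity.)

0, 10, 12

The characteristic polynomial is p(r) = det(rI - C).
Expanding the 3×3 determinant: p(r) = r^3 - 22r^2 + 120r.
Try r = 10: p(10) = 0, so 10 is a root.
Factor out (r - 10): p(r) = (r - 10)·(r^2 - 12r).
The quadratic factors as r·(r - 12).
Eigenvalues: 0, 10, 12.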